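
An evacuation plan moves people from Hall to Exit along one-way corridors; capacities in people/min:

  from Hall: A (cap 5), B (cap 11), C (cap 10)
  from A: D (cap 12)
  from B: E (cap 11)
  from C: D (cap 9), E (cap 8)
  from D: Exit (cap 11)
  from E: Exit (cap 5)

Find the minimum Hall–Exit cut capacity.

Augment Hall→A→D→Exit: bottleneck 5, flow now 5.
Augment Hall→B→E→Exit: bottleneck 5, flow now 10.
Augment Hall→C→D→Exit: bottleneck 6, flow now 16.
No augmenting path remains; maximum flow = 16.
By max-flow min-cut, the minimum cut capacity equals the max flow.
In the residual graph, reachable from Hall: {Hall, A, B, C, D, E}.
Min-cut edges: D→Exit (11), E→Exit (5); capacity 11 + 5 = 16.

16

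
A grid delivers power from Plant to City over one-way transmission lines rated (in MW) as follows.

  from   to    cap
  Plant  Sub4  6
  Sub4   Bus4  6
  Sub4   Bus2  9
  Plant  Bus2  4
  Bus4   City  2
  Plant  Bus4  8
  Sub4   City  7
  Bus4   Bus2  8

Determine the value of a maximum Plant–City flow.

Augment Plant→Sub4→City: bottleneck 6, flow now 6.
Augment Plant→Bus4→City: bottleneck 2, flow now 8.
No augmenting path remains; maximum flow = 8.
In the residual graph, reachable from Plant: {Plant, Bus4, Bus2}.
Min-cut edges: Plant→Sub4 (6), Bus4→City (2); capacity 6 + 2 = 8.
This cut is saturated, so no flow can exceed 8.

8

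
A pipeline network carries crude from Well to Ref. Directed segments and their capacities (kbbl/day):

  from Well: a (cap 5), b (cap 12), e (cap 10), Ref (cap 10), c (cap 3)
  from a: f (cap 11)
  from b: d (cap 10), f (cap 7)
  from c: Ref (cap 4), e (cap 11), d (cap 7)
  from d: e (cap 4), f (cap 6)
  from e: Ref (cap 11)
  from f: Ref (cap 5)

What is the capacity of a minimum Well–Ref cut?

Augment Well→Ref: bottleneck 10, flow now 10.
Augment Well→c→Ref: bottleneck 3, flow now 13.
Augment Well→e→Ref: bottleneck 10, flow now 23.
Augment Well→a→f→Ref: bottleneck 5, flow now 28.
Augment Well→b→d→e→Ref: bottleneck 1, flow now 29.
No augmenting path remains; maximum flow = 29.
By max-flow min-cut, the minimum cut capacity equals the max flow.
In the residual graph, reachable from Well: {Well, a, b, d, e, f}.
Min-cut edges: Well→c (3), Well→Ref (10), e→Ref (11), f→Ref (5); capacity 3 + 10 + 11 + 5 = 29.

29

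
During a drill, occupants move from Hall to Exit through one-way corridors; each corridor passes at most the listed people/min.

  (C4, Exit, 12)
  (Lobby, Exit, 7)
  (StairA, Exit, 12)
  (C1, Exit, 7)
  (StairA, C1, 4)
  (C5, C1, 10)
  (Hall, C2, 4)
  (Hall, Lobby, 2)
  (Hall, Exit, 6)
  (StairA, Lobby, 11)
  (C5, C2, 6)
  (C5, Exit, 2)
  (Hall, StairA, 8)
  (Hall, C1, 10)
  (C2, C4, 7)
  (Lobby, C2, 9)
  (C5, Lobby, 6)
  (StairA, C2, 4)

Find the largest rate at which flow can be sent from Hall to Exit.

Augment Hall→Exit: bottleneck 6, flow now 6.
Augment Hall→StairA→Exit: bottleneck 8, flow now 14.
Augment Hall→C1→Exit: bottleneck 7, flow now 21.
Augment Hall→Lobby→Exit: bottleneck 2, flow now 23.
Augment Hall→C2→C4→Exit: bottleneck 4, flow now 27.
No augmenting path remains; maximum flow = 27.
In the residual graph, reachable from Hall: {Hall, C1}.
Min-cut edges: Hall→StairA (8), Hall→Lobby (2), Hall→C2 (4), Hall→Exit (6), C1→Exit (7); capacity 8 + 2 + 4 + 6 + 7 = 27.
This cut is saturated, so no flow can exceed 27.

27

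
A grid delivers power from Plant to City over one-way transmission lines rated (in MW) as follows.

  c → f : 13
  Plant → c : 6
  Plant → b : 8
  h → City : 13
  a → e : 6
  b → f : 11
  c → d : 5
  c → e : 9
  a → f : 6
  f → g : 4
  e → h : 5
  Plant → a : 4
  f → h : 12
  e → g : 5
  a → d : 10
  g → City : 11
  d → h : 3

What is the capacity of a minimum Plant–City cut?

18

Augment Plant→a→d→h→City: bottleneck 3, flow now 3.
Augment Plant→a→e→g→City: bottleneck 1, flow now 4.
Augment Plant→b→f→g→City: bottleneck 4, flow now 8.
Augment Plant→b→f→h→City: bottleneck 4, flow now 12.
Augment Plant→c→e→g→City: bottleneck 4, flow now 16.
Augment Plant→c→e→h→City: bottleneck 2, flow now 18.
No augmenting path remains; maximum flow = 18.
By max-flow min-cut, the minimum cut capacity equals the max flow.
In the residual graph, reachable from Plant: {Plant}.
Min-cut edges: Plant→a (4), Plant→b (8), Plant→c (6); capacity 4 + 8 + 6 = 18.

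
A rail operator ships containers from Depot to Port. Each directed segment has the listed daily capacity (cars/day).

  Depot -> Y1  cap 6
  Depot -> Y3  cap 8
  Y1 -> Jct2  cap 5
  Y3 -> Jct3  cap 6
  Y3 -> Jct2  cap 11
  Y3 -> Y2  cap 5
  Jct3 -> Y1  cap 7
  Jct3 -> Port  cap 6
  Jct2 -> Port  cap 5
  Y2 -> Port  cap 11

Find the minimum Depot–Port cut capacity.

Augment Depot→Y1→Jct2→Port: bottleneck 5, flow now 5.
Augment Depot→Y3→Jct3→Port: bottleneck 6, flow now 11.
Augment Depot→Y3→Y2→Port: bottleneck 2, flow now 13.
No augmenting path remains; maximum flow = 13.
By max-flow min-cut, the minimum cut capacity equals the max flow.
In the residual graph, reachable from Depot: {Depot, Y1}.
Min-cut edges: Depot→Y3 (8), Y1→Jct2 (5); capacity 8 + 5 = 13.

13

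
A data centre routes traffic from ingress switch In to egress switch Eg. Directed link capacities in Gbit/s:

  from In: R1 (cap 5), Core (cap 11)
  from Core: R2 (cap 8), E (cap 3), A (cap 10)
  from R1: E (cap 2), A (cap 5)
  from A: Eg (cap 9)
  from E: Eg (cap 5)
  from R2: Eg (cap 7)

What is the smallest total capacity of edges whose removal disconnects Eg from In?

16

Augment In→Core→A→Eg: bottleneck 9, flow now 9.
Augment In→Core→E→Eg: bottleneck 2, flow now 11.
Augment In→R1→E→Eg: bottleneck 2, flow now 13.
Augment In→R1→A→Core→E→Eg: bottleneck 1, flow now 14. (uses reverse residual edge)
Augment In→R1→A→Core→R2→Eg: bottleneck 2, flow now 16. (uses reverse residual edge)
No augmenting path remains; maximum flow = 16.
By max-flow min-cut, the minimum cut capacity equals the max flow.
In the residual graph, reachable from In: {In}.
Min-cut edges: In→Core (11), In→R1 (5); capacity 11 + 5 = 16.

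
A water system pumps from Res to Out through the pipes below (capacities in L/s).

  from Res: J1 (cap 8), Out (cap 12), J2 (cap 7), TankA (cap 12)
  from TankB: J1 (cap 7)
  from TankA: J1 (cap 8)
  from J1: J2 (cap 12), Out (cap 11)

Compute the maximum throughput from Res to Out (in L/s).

Augment Res→Out: bottleneck 12, flow now 12.
Augment Res→J1→Out: bottleneck 8, flow now 20.
Augment Res→TankA→J1→Out: bottleneck 3, flow now 23.
No augmenting path remains; maximum flow = 23.
In the residual graph, reachable from Res: {Res, TankA, J1, J2}.
Min-cut edges: Res→Out (12), J1→Out (11); capacity 12 + 11 = 23.
This cut is saturated, so no flow can exceed 23.

23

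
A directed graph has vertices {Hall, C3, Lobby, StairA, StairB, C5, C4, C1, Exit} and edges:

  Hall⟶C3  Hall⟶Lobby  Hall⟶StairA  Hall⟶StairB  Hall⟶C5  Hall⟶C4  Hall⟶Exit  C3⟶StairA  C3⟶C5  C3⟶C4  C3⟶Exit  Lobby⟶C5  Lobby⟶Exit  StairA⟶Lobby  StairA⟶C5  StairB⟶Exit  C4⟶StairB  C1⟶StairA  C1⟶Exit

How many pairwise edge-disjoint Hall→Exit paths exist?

4

Assign every edge capacity 1; by Menger, the answer equals the max flow.
Path Hall→Exit (+1); total 1.
Path Hall→C3→Exit (+1); total 2.
Path Hall→Lobby→Exit (+1); total 3.
Path Hall→StairB→Exit (+1); total 4.
No residual Hall→Exit path; max flow = 4.
Certifying cut of size 4: {Hall→C3, Hall→Exit, Lobby→Exit, StairB→Exit}.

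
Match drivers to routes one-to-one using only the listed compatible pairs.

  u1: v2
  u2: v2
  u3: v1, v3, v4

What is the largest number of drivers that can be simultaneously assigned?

Unit-capacity flow: source→left, listed edges, right→sink; max matching = max flow.
Augmenting path u1→v2 (+1); matched 1.
Augmenting path u3→v1 (+1); matched 2.
No augmenting path remains; maximum matching = 2.
König certificate: {u3, v2} is a vertex cover of size 2 (every listed pair touches it), so no matching can be larger.

2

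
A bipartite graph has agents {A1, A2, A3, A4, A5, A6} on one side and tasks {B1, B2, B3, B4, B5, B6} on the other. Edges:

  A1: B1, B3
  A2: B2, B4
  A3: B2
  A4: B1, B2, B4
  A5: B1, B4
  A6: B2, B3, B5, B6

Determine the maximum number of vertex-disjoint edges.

Unit-capacity flow: source→left, listed edges, right→sink; max matching = max flow.
Augmenting path A1→B1 (+1); matched 1.
Augmenting path A2→B2 (+1); matched 2.
Augmenting path A4→B4 (+1); matched 3.
Augmenting path A6→B3 (+1); matched 4.
Augmenting path A5→B1→A1→B3→A6→B5 (+1); matched 5.
No augmenting path remains; maximum matching = 5.
König certificate: {A1, A6, B1, B2, B4} is a vertex cover of size 5 (every listed pair touches it), so no matching can be larger.

5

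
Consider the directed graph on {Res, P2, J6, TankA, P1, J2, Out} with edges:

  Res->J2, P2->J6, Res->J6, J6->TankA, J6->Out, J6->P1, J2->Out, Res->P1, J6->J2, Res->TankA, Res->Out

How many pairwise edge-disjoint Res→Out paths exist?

Assign every edge capacity 1; by Menger, the answer equals the max flow.
Path Res→Out (+1); total 1.
Path Res→J6→Out (+1); total 2.
Path Res→J2→Out (+1); total 3.
No residual Res→Out path; max flow = 3.
Certifying cut of size 3: {Res→J2, Res→J6, Res→Out}.

3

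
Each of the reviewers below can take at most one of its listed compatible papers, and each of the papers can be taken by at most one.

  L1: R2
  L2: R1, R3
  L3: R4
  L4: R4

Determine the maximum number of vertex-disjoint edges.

Unit-capacity flow: source→left, listed edges, right→sink; max matching = max flow.
Augmenting path L1→R2 (+1); matched 1.
Augmenting path L2→R1 (+1); matched 2.
Augmenting path L3→R4 (+1); matched 3.
No augmenting path remains; maximum matching = 3.
König certificate: {L1, L2, R4} is a vertex cover of size 3 (every listed pair touches it), so no matching can be larger.

3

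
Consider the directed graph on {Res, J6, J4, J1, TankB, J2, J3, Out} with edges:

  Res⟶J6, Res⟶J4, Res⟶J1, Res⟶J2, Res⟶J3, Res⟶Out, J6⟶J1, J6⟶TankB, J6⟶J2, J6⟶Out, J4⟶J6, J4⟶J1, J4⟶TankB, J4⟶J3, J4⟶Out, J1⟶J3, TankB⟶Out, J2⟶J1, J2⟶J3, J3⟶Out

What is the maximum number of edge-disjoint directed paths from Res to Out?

4

Assign every edge capacity 1; by Menger, the answer equals the max flow.
Path Res→Out (+1); total 1.
Path Res→J6→Out (+1); total 2.
Path Res→J4→Out (+1); total 3.
Path Res→J3→Out (+1); total 4.
No residual Res→Out path; max flow = 4.
Certifying cut of size 4: {J3→Out, Res→J4, Res→J6, Res→Out}.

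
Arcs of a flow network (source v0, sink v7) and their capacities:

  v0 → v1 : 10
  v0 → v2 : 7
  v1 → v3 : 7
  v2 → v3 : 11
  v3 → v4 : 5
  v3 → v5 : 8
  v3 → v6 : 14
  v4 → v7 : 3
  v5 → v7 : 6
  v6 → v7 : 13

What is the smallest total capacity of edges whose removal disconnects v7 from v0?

14

Augment v0→v1→v3→v4→v7: bottleneck 3, flow now 3.
Augment v0→v1→v3→v5→v7: bottleneck 4, flow now 7.
Augment v0→v2→v3→v5→v7: bottleneck 2, flow now 9.
Augment v0→v2→v3→v6→v7: bottleneck 5, flow now 14.
No augmenting path remains; maximum flow = 14.
By max-flow min-cut, the minimum cut capacity equals the max flow.
In the residual graph, reachable from v0: {v0, v1}.
Min-cut edges: v0→v2 (7), v1→v3 (7); capacity 7 + 7 = 14.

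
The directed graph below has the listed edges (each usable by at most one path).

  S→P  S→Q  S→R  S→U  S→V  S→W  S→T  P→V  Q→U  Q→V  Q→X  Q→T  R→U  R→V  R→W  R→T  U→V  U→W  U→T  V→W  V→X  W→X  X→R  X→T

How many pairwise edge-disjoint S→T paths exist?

5

Assign every edge capacity 1; by Menger, the answer equals the max flow.
Path S→T (+1); total 1.
Path S→Q→T (+1); total 2.
Path S→R→T (+1); total 3.
Path S→U→T (+1); total 4.
Path S→V→X→T (+1); total 5.
No residual S→T path; max flow = 5.
Certifying cut of size 5: {R→T, S→Q, S→T, U→T, X→T}.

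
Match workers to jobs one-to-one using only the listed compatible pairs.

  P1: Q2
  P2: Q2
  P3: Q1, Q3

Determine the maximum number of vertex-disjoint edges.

Unit-capacity flow: source→left, listed edges, right→sink; max matching = max flow.
Augmenting path P1→Q2 (+1); matched 1.
Augmenting path P3→Q1 (+1); matched 2.
No augmenting path remains; maximum matching = 2.
König certificate: {P3, Q2} is a vertex cover of size 2 (every listed pair touches it), so no matching can be larger.

2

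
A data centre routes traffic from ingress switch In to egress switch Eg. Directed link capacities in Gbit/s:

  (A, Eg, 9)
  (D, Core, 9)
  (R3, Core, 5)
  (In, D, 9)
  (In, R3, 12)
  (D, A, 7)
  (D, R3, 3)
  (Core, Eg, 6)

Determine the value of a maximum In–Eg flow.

Augment In→R3→Core→Eg: bottleneck 5, flow now 5.
Augment In→D→A→Eg: bottleneck 7, flow now 12.
Augment In→D→Core→Eg: bottleneck 1, flow now 13.
No augmenting path remains; maximum flow = 13.
In the residual graph, reachable from In: {In, R3, D, Core}.
Min-cut edges: D→A (7), Core→Eg (6); capacity 7 + 6 = 13.
This cut is saturated, so no flow can exceed 13.

13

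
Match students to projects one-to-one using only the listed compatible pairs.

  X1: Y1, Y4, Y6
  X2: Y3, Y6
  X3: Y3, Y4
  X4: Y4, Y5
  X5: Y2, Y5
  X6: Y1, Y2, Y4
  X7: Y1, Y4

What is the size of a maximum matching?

Unit-capacity flow: source→left, listed edges, right→sink; max matching = max flow.
Augmenting path X1→Y1 (+1); matched 1.
Augmenting path X2→Y3 (+1); matched 2.
Augmenting path X3→Y4 (+1); matched 3.
Augmenting path X4→Y5 (+1); matched 4.
Augmenting path X5→Y2 (+1); matched 5.
Augmenting path X6→Y1→X1→Y6 (+1); matched 6.
No augmenting path remains; maximum matching = 6.
König certificate: {Y1, Y2, Y3, Y4, Y5, Y6} is a vertex cover of size 6 (every listed pair touches it), so no matching can be larger.

6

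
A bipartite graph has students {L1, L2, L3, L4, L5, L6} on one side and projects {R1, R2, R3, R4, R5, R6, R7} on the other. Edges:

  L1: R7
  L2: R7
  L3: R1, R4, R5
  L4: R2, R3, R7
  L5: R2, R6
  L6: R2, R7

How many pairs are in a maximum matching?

Unit-capacity flow: source→left, listed edges, right→sink; max matching = max flow.
Augmenting path L1→R7 (+1); matched 1.
Augmenting path L3→R1 (+1); matched 2.
Augmenting path L4→R2 (+1); matched 3.
Augmenting path L5→R6 (+1); matched 4.
Augmenting path L6→R2→L4→R3 (+1); matched 5.
No augmenting path remains; maximum matching = 5.
König certificate: {L3, L4, L5, L6, R7} is a vertex cover of size 5 (every listed pair touches it), so no matching can be larger.

5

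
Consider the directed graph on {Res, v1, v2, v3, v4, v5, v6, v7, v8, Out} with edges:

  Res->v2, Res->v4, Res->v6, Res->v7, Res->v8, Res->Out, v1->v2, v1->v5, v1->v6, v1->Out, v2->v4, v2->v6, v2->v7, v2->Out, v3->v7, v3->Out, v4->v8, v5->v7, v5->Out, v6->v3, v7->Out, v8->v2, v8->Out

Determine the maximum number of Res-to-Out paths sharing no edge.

5

Assign every edge capacity 1; by Menger, the answer equals the max flow.
Path Res→Out (+1); total 1.
Path Res→v2→Out (+1); total 2.
Path Res→v7→Out (+1); total 3.
Path Res→v8→Out (+1); total 4.
Path Res→v6→v3→Out (+1); total 5.
No residual Res→Out path; max flow = 5.
Certifying cut of size 5: {Res→Out, v2→Out, v6→v3, v7→Out, v8→Out}.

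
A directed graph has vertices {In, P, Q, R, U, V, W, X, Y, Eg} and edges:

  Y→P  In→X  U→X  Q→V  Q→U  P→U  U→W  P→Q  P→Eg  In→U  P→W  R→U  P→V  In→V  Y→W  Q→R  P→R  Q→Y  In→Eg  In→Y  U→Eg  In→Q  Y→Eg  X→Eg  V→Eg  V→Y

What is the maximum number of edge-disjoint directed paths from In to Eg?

Assign every edge capacity 1; by Menger, the answer equals the max flow.
Path In→Eg (+1); total 1.
Path In→U→Eg (+1); total 2.
Path In→V→Eg (+1); total 3.
Path In→X→Eg (+1); total 4.
Path In→Y→Eg (+1); total 5.
Path In→Q→Y→P→Eg (+1); total 6.
No residual In→Eg path; max flow = 6.
Certifying cut of size 6: {In→Eg, In→Q, In→U, In→V, In→X, In→Y}.

6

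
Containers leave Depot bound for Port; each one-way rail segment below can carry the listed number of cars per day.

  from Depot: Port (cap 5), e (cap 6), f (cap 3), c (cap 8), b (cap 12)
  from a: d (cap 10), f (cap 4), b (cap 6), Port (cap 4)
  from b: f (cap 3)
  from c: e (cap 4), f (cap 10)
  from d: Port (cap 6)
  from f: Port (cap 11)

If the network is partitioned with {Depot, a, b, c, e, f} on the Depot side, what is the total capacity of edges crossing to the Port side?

Edges leaving {Depot, a, b, c, e, f}: Depot→Port (5), a→d (10), a→Port (4), f→Port (11).
Cut capacity = 5 + 10 + 4 + 11 = 30.

30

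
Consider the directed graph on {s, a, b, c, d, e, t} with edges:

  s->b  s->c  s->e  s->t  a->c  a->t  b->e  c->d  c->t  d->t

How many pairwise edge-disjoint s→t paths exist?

Assign every edge capacity 1; by Menger, the answer equals the max flow.
Path s→t (+1); total 1.
Path s→c→t (+1); total 2.
No residual s→t path; max flow = 2.
Certifying cut of size 2: {s→c, s→t}.

2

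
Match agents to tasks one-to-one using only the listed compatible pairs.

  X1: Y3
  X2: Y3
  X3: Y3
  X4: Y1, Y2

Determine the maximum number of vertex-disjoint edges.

Unit-capacity flow: source→left, listed edges, right→sink; max matching = max flow.
Augmenting path X1→Y3 (+1); matched 1.
Augmenting path X4→Y1 (+1); matched 2.
No augmenting path remains; maximum matching = 2.
König certificate: {X4, Y3} is a vertex cover of size 2 (every listed pair touches it), so no matching can be larger.

2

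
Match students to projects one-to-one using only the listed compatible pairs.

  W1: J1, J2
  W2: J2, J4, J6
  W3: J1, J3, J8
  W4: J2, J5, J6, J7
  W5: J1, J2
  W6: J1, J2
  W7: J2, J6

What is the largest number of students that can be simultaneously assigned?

Unit-capacity flow: source→left, listed edges, right→sink; max matching = max flow.
Augmenting path W1→J1 (+1); matched 1.
Augmenting path W2→J2 (+1); matched 2.
Augmenting path W3→J3 (+1); matched 3.
Augmenting path W4→J5 (+1); matched 4.
Augmenting path W7→J6 (+1); matched 5.
Augmenting path W5→J2→W2→J4 (+1); matched 6.
No augmenting path remains; maximum matching = 6.
König certificate: {W2, W3, W4, W7, J1, J2} is a vertex cover of size 6 (every listed pair touches it), so no matching can be larger.

6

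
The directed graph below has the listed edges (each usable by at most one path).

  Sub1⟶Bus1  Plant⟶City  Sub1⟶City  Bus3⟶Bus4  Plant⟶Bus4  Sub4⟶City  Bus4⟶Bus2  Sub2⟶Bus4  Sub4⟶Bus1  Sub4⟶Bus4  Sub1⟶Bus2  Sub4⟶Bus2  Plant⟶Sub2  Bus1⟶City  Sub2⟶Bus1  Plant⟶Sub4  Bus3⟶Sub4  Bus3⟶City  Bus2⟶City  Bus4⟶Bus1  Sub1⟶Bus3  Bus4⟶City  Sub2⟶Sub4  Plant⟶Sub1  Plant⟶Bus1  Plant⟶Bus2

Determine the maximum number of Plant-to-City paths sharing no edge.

6

Assign every edge capacity 1; by Menger, the answer equals the max flow.
Path Plant→City (+1); total 1.
Path Plant→Sub1→City (+1); total 2.
Path Plant→Bus4→City (+1); total 3.
Path Plant→Sub4→City (+1); total 4.
Path Plant→Bus2→City (+1); total 5.
Path Plant→Bus1→City (+1); total 6.
No residual Plant→City path; max flow = 6.
Certifying cut of size 6: {Bus1→City, Bus2→City, Bus4→City, Plant→City, Plant→Sub1, Sub4→City}.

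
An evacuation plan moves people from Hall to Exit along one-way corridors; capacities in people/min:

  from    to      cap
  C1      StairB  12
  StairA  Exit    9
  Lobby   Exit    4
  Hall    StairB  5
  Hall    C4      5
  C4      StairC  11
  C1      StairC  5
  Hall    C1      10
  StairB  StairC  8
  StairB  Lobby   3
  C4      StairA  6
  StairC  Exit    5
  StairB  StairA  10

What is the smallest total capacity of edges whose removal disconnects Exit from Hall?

Augment Hall→StairB→StairA→Exit: bottleneck 5, flow now 5.
Augment Hall→C4→StairA→Exit: bottleneck 4, flow now 9.
Augment Hall→C4→StairC→Exit: bottleneck 1, flow now 10.
Augment Hall→C1→StairC→Exit: bottleneck 4, flow now 14.
Augment Hall→C1→StairB→Lobby→Exit: bottleneck 3, flow now 17.
No augmenting path remains; maximum flow = 17.
By max-flow min-cut, the minimum cut capacity equals the max flow.
In the residual graph, reachable from Hall: {Hall, StairB, C4, C1, StairA, StairC}.
Min-cut edges: StairB→Lobby (3), StairA→Exit (9), StairC→Exit (5); capacity 3 + 9 + 5 = 17.

17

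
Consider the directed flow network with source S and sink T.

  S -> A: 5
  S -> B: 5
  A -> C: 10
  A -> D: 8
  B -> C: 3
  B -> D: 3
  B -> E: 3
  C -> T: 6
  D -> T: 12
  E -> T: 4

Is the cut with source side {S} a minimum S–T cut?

Given cut capacity: 5 + 5 = 10.
Augment S→A→C→T: bottleneck 5, flow now 5.
Augment S→B→C→T: bottleneck 1, flow now 6.
Augment S→B→D→T: bottleneck 3, flow now 9.
Augment S→B→E→T: bottleneck 1, flow now 10.
No augmenting path remains; maximum flow = 10.
Cut capacity 10 equals the max flow, so it is a minimum cut.

Yes — it is a minimum cut (capacity 10).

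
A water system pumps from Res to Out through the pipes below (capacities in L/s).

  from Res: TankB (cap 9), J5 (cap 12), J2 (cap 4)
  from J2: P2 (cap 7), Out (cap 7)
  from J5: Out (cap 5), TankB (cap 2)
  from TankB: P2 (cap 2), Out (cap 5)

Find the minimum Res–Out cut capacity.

14

Augment Res→J2→Out: bottleneck 4, flow now 4.
Augment Res→J5→Out: bottleneck 5, flow now 9.
Augment Res→TankB→Out: bottleneck 5, flow now 14.
No augmenting path remains; maximum flow = 14.
By max-flow min-cut, the minimum cut capacity equals the max flow.
In the residual graph, reachable from Res: {Res, J5, TankB, P2}.
Min-cut edges: Res→J2 (4), J5→Out (5), TankB→Out (5); capacity 4 + 5 + 5 = 14.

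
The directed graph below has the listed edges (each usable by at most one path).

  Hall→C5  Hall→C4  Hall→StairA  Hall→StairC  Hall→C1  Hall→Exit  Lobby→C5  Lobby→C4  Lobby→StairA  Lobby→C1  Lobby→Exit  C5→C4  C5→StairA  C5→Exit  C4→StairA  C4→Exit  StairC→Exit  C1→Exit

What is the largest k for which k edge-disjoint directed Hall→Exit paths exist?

Assign every edge capacity 1; by Menger, the answer equals the max flow.
Path Hall→Exit (+1); total 1.
Path Hall→C5→Exit (+1); total 2.
Path Hall→C4→Exit (+1); total 3.
Path Hall→StairC→Exit (+1); total 4.
Path Hall→C1→Exit (+1); total 5.
No residual Hall→Exit path; max flow = 5.
Certifying cut of size 5: {Hall→C1, Hall→C4, Hall→C5, Hall→Exit, Hall→StairC}.

5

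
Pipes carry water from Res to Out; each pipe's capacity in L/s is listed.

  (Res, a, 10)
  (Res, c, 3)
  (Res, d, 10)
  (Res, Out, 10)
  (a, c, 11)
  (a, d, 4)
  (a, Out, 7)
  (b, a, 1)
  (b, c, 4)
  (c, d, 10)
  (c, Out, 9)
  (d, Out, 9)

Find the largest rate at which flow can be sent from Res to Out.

32

Augment Res→Out: bottleneck 10, flow now 10.
Augment Res→a→Out: bottleneck 7, flow now 17.
Augment Res→c→Out: bottleneck 3, flow now 20.
Augment Res→d→Out: bottleneck 9, flow now 29.
Augment Res→a→c→Out: bottleneck 3, flow now 32.
No augmenting path remains; maximum flow = 32.
In the residual graph, reachable from Res: {Res, d}.
Min-cut edges: Res→a (10), Res→c (3), Res→Out (10), d→Out (9); capacity 10 + 3 + 10 + 9 = 32.
This cut is saturated, so no flow can exceed 32.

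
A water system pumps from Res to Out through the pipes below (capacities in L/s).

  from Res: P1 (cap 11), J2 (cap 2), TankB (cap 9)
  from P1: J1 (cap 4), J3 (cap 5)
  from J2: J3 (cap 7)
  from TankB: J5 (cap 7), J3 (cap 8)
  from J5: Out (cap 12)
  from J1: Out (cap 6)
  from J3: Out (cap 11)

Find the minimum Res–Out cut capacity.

Augment Res→P1→J1→Out: bottleneck 4, flow now 4.
Augment Res→P1→J3→Out: bottleneck 5, flow now 9.
Augment Res→J2→J3→Out: bottleneck 2, flow now 11.
Augment Res→TankB→J5→Out: bottleneck 7, flow now 18.
Augment Res→TankB→J3→Out: bottleneck 2, flow now 20.
No augmenting path remains; maximum flow = 20.
By max-flow min-cut, the minimum cut capacity equals the max flow.
In the residual graph, reachable from Res: {Res, P1}.
Min-cut edges: Res→J2 (2), Res→TankB (9), P1→J1 (4), P1→J3 (5); capacity 2 + 9 + 4 + 5 = 20.

20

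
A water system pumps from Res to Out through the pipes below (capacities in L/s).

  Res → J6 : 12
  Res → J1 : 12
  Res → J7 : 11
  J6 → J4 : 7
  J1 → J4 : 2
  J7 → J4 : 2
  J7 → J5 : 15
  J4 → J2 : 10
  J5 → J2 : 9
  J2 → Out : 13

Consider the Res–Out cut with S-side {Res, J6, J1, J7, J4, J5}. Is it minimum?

Given cut capacity: 10 + 9 = 19.
Augment Res→J6→J4→J2→Out: bottleneck 7, flow now 7.
Augment Res→J1→J4→J2→Out: bottleneck 2, flow now 9.
Augment Res→J7→J4→J2→Out: bottleneck 1, flow now 10.
Augment Res→J7→J5→J2→Out: bottleneck 3, flow now 13.
No augmenting path remains; maximum flow = 13.
In the residual graph, reachable from Res: {Res, J6, J1, J7, J4, J5, J2}.
Min-cut edges: J2→Out (13); capacity 13 = 13.
Cut capacity 19 exceeds the max flow 13, so it is not minimum.

No — its capacity is 19, but the minimum cut has capacity 13.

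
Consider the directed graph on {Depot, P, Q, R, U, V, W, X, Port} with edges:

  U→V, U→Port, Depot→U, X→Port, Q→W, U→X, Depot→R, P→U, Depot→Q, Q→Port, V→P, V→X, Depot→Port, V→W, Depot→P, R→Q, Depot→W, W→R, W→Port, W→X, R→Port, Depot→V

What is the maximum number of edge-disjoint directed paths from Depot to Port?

6

Assign every edge capacity 1; by Menger, the answer equals the max flow.
Path Depot→Port (+1); total 1.
Path Depot→Q→Port (+1); total 2.
Path Depot→R→Port (+1); total 3.
Path Depot→U→Port (+1); total 4.
Path Depot→W→Port (+1); total 5.
Path Depot→V→X→Port (+1); total 6.
No residual Depot→Port path; max flow = 6.
Certifying cut of size 6: {Depot→Port, Q→Port, R→Port, U→Port, W→Port, X→Port}.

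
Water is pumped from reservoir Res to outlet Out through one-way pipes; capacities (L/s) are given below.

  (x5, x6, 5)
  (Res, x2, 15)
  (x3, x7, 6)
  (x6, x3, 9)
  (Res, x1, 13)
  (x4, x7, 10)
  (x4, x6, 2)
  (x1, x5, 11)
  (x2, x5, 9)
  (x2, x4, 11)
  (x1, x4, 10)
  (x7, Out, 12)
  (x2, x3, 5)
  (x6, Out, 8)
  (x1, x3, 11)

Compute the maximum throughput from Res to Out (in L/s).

19

Augment Res→x1→x3→x7→Out: bottleneck 6, flow now 6.
Augment Res→x1→x4→x6→Out: bottleneck 2, flow now 8.
Augment Res→x1→x4→x7→Out: bottleneck 5, flow now 13.
Augment Res→x2→x4→x7→Out: bottleneck 1, flow now 14.
Augment Res→x2→x5→x6→Out: bottleneck 5, flow now 19.
No augmenting path remains; maximum flow = 19.
In the residual graph, reachable from Res: {Res, x1, x2, x3, x4, x5, x7}.
Min-cut edges: x4→x6 (2), x5→x6 (5), x7→Out (12); capacity 2 + 5 + 12 = 19.
This cut is saturated, so no flow can exceed 19.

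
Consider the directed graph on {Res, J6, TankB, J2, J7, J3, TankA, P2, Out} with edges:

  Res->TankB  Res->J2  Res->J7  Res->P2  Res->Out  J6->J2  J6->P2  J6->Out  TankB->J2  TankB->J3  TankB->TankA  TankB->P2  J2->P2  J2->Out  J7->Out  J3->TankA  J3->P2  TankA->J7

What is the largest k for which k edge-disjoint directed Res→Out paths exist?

3

Assign every edge capacity 1; by Menger, the answer equals the max flow.
Path Res→Out (+1); total 1.
Path Res→J2→Out (+1); total 2.
Path Res→J7→Out (+1); total 3.
No residual Res→Out path; max flow = 3.
Certifying cut of size 3: {J2→Out, J7→Out, Res→Out}.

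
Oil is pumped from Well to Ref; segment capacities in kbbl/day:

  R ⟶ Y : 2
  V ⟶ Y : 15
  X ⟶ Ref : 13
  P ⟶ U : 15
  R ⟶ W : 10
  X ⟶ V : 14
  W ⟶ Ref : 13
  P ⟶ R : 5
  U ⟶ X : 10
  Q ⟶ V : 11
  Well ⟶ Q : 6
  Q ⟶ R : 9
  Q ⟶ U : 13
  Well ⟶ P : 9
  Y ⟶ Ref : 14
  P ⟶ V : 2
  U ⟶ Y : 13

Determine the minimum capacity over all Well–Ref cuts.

Augment Well→P→R→W→Ref: bottleneck 5, flow now 5.
Augment Well→P→U→X→Ref: bottleneck 4, flow now 9.
Augment Well→Q→R→W→Ref: bottleneck 5, flow now 14.
Augment Well→Q→R→Y→Ref: bottleneck 1, flow now 15.
No augmenting path remains; maximum flow = 15.
By max-flow min-cut, the minimum cut capacity equals the max flow.
In the residual graph, reachable from Well: {Well}.
Min-cut edges: Well→P (9), Well→Q (6); capacity 9 + 6 = 15.

15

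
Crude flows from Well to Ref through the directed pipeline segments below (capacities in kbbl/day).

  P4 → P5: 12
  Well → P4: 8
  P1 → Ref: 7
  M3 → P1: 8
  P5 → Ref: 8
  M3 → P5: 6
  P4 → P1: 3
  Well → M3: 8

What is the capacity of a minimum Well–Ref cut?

15

Augment Well→P4→P1→Ref: bottleneck 3, flow now 3.
Augment Well→P4→P5→Ref: bottleneck 5, flow now 8.
Augment Well→M3→P1→Ref: bottleneck 4, flow now 12.
Augment Well→M3→P5→Ref: bottleneck 3, flow now 15.
No augmenting path remains; maximum flow = 15.
By max-flow min-cut, the minimum cut capacity equals the max flow.
In the residual graph, reachable from Well: {Well, P4, M3, P1, P5}.
Min-cut edges: P1→Ref (7), P5→Ref (8); capacity 7 + 8 = 15.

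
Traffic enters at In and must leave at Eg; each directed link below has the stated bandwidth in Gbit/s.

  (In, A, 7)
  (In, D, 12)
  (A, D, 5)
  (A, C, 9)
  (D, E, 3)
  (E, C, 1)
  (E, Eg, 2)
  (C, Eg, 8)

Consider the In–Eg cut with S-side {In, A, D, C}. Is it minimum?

No — its capacity is 11, but the minimum cut has capacity 10.

Given cut capacity: 3 + 8 = 11.
Augment In→A→C→Eg: bottleneck 7, flow now 7.
Augment In→D→E→Eg: bottleneck 2, flow now 9.
Augment In→D→E→C→Eg: bottleneck 1, flow now 10.
No augmenting path remains; maximum flow = 10.
In the residual graph, reachable from In: {In, D}.
Min-cut edges: In→A (7), D→E (3); capacity 7 + 3 = 10.
Cut capacity 11 exceeds the max flow 10, so it is not minimum.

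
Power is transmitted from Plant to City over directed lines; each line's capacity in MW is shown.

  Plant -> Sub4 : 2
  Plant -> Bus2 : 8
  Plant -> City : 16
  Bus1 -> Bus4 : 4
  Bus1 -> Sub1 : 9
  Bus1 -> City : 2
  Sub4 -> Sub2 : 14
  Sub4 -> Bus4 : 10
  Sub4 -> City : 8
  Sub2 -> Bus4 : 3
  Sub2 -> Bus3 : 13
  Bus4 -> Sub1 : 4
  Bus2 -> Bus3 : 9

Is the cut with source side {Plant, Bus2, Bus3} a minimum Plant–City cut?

Given cut capacity: 2 + 16 = 18.
Augment Plant→City: bottleneck 16, flow now 16.
Augment Plant→Sub4→City: bottleneck 2, flow now 18.
No augmenting path remains; maximum flow = 18.
Cut capacity 18 equals the max flow, so it is a minimum cut.

Yes — it is a minimum cut (capacity 18).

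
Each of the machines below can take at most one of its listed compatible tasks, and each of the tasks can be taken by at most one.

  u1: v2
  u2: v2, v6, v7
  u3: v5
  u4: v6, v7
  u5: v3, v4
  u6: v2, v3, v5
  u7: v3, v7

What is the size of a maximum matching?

6

Unit-capacity flow: source→left, listed edges, right→sink; max matching = max flow.
Augmenting path u1→v2 (+1); matched 1.
Augmenting path u2→v6 (+1); matched 2.
Augmenting path u3→v5 (+1); matched 3.
Augmenting path u4→v7 (+1); matched 4.
Augmenting path u5→v3 (+1); matched 5.
Augmenting path u6→v3→u5→v4 (+1); matched 6.
No augmenting path remains; maximum matching = 6.
König certificate: {u5, v2, v3, v5, v6, v7} is a vertex cover of size 6 (every listed pair touches it), so no matching can be larger.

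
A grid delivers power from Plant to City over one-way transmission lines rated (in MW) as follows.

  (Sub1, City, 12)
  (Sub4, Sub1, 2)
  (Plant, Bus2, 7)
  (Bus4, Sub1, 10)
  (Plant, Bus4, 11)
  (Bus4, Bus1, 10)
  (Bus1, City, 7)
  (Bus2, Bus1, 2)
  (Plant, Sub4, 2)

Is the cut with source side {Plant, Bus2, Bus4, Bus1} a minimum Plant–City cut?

Given cut capacity: 2 + 10 + 7 = 19.
Augment Plant→Bus2→Bus1→City: bottleneck 2, flow now 2.
Augment Plant→Bus4→Bus1→City: bottleneck 5, flow now 7.
Augment Plant→Bus4→Sub1→City: bottleneck 6, flow now 13.
Augment Plant→Sub4→Sub1→City: bottleneck 2, flow now 15.
No augmenting path remains; maximum flow = 15.
In the residual graph, reachable from Plant: {Plant, Bus2}.
Min-cut edges: Plant→Bus4 (11), Plant→Sub4 (2), Bus2→Bus1 (2); capacity 11 + 2 + 2 = 15.
Cut capacity 19 exceeds the max flow 15, so it is not minimum.

No — its capacity is 19, but the minimum cut has capacity 15.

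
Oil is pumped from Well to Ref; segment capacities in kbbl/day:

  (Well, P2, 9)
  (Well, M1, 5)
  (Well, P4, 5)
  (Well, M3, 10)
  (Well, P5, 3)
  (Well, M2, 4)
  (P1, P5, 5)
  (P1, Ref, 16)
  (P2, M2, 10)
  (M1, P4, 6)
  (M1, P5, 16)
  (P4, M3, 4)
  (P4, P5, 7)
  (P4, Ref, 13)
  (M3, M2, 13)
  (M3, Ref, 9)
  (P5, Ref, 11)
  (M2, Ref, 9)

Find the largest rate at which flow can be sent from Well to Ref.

Augment Well→P4→Ref: bottleneck 5, flow now 5.
Augment Well→M3→Ref: bottleneck 9, flow now 14.
Augment Well→P5→Ref: bottleneck 3, flow now 17.
Augment Well→M2→Ref: bottleneck 4, flow now 21.
Augment Well→P2→M2→Ref: bottleneck 5, flow now 26.
Augment Well→M1→P4→Ref: bottleneck 5, flow now 31.
No augmenting path remains; maximum flow = 31.
In the residual graph, reachable from Well: {Well, P2, M3, M2}.
Min-cut edges: Well→M1 (5), Well→P4 (5), Well→P5 (3), M3→Ref (9), M2→Ref (9); capacity 5 + 5 + 3 + 9 + 9 = 31.
This cut is saturated, so no flow can exceed 31.

31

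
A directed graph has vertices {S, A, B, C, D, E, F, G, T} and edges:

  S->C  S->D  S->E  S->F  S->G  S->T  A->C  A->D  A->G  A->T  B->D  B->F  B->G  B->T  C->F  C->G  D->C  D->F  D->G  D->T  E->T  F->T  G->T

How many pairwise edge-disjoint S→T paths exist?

5

Assign every edge capacity 1; by Menger, the answer equals the max flow.
Path S→T (+1); total 1.
Path S→D→T (+1); total 2.
Path S→E→T (+1); total 3.
Path S→F→T (+1); total 4.
Path S→G→T (+1); total 5.
No residual S→T path; max flow = 5.
Certifying cut of size 5: {F→T, G→T, S→D, S→E, S→T}.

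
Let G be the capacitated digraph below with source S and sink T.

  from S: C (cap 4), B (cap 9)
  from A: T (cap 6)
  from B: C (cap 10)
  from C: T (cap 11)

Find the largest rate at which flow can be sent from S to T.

11

Augment S→C→T: bottleneck 4, flow now 4.
Augment S→B→C→T: bottleneck 7, flow now 11.
No augmenting path remains; maximum flow = 11.
In the residual graph, reachable from S: {S, B, C}.
Min-cut edges: C→T (11); capacity 11 = 11.
This cut is saturated, so no flow can exceed 11.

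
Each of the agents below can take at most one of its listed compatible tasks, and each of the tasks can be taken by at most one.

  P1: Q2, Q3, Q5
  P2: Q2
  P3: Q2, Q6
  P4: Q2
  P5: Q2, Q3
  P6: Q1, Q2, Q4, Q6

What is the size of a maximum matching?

5

Unit-capacity flow: source→left, listed edges, right→sink; max matching = max flow.
Augmenting path P1→Q2 (+1); matched 1.
Augmenting path P3→Q6 (+1); matched 2.
Augmenting path P5→Q3 (+1); matched 3.
Augmenting path P6→Q1 (+1); matched 4.
Augmenting path P2→Q2→P1→Q5 (+1); matched 5.
No augmenting path remains; maximum matching = 5.
König certificate: {P1, P3, P5, P6, Q2} is a vertex cover of size 5 (every listed pair touches it), so no matching can be larger.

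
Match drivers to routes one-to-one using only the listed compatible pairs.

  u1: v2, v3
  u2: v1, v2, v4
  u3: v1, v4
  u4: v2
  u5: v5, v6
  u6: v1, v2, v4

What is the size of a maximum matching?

5

Unit-capacity flow: source→left, listed edges, right→sink; max matching = max flow.
Augmenting path u1→v2 (+1); matched 1.
Augmenting path u2→v1 (+1); matched 2.
Augmenting path u3→v4 (+1); matched 3.
Augmenting path u5→v5 (+1); matched 4.
Augmenting path u4→v2→u1→v3 (+1); matched 5.
No augmenting path remains; maximum matching = 5.
König certificate: {u1, u5, v1, v2, v4} is a vertex cover of size 5 (every listed pair touches it), so no matching can be larger.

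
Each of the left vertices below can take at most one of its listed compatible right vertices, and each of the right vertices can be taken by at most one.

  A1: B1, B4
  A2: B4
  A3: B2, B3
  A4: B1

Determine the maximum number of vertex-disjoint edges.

3

Unit-capacity flow: source→left, listed edges, right→sink; max matching = max flow.
Augmenting path A1→B1 (+1); matched 1.
Augmenting path A2→B4 (+1); matched 2.
Augmenting path A3→B2 (+1); matched 3.
No augmenting path remains; maximum matching = 3.
König certificate: {A3, B1, B4} is a vertex cover of size 3 (every listed pair touches it), so no matching can be larger.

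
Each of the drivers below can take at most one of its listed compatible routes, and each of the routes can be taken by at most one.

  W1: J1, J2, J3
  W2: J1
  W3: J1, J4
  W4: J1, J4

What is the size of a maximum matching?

Unit-capacity flow: source→left, listed edges, right→sink; max matching = max flow.
Augmenting path W1→J1 (+1); matched 1.
Augmenting path W3→J4 (+1); matched 2.
Augmenting path W2→J1→W1→J2 (+1); matched 3.
No augmenting path remains; maximum matching = 3.
König certificate: {W1, J1, J4} is a vertex cover of size 3 (every listed pair touches it), so no matching can be larger.

3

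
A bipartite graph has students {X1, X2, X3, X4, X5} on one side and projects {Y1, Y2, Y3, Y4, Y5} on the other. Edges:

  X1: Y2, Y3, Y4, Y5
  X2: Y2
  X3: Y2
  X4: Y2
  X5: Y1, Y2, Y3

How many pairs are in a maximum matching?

Unit-capacity flow: source→left, listed edges, right→sink; max matching = max flow.
Augmenting path X1→Y2 (+1); matched 1.
Augmenting path X5→Y1 (+1); matched 2.
Augmenting path X2→Y2→X1→Y3 (+1); matched 3.
No augmenting path remains; maximum matching = 3.
König certificate: {X1, X5, Y2} is a vertex cover of size 3 (every listed pair touches it), so no matching can be larger.

3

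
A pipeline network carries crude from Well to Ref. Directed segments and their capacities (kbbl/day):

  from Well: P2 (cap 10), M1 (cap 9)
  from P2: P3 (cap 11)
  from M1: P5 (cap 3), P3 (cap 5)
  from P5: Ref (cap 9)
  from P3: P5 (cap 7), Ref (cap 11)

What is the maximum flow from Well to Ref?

18

Augment Well→P2→P3→Ref: bottleneck 10, flow now 10.
Augment Well→M1→P5→Ref: bottleneck 3, flow now 13.
Augment Well→M1→P3→Ref: bottleneck 1, flow now 14.
Augment Well→M1→P3→P5→Ref: bottleneck 4, flow now 18.
No augmenting path remains; maximum flow = 18.
In the residual graph, reachable from Well: {Well, M1}.
Min-cut edges: Well→P2 (10), M1→P5 (3), M1→P3 (5); capacity 10 + 3 + 5 = 18.
This cut is saturated, so no flow can exceed 18.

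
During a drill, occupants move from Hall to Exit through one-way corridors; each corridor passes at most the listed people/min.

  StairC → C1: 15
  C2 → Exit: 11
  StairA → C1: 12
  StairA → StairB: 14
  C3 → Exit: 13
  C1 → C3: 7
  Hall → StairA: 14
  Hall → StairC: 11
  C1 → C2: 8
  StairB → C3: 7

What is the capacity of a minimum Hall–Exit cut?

Augment Hall→StairA→C1→C2→Exit: bottleneck 8, flow now 8.
Augment Hall→StairA→C1→C3→Exit: bottleneck 4, flow now 12.
Augment Hall→StairA→StairB→C3→Exit: bottleneck 2, flow now 14.
Augment Hall→StairC→C1→C3→Exit: bottleneck 3, flow now 17.
Augment Hall→StairC→C1→StairA→StairB→C3→Exit: bottleneck 4, flow now 21. (uses reverse residual edge)
No augmenting path remains; maximum flow = 21.
By max-flow min-cut, the minimum cut capacity equals the max flow.
In the residual graph, reachable from Hall: {Hall, StairA, StairC, C1, StairB, C3}.
Min-cut edges: C1→C2 (8), C3→Exit (13); capacity 8 + 13 = 21.

21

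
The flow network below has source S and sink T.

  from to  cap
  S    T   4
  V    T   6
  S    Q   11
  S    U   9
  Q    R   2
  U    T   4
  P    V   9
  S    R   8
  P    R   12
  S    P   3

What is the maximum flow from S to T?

11

Augment S→T: bottleneck 4, flow now 4.
Augment S→U→T: bottleneck 4, flow now 8.
Augment S→P→V→T: bottleneck 3, flow now 11.
No augmenting path remains; maximum flow = 11.
In the residual graph, reachable from S: {S, Q, R, U}.
Min-cut edges: S→P (3), S→T (4), U→T (4); capacity 3 + 4 + 4 = 11.
This cut is saturated, so no flow can exceed 11.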